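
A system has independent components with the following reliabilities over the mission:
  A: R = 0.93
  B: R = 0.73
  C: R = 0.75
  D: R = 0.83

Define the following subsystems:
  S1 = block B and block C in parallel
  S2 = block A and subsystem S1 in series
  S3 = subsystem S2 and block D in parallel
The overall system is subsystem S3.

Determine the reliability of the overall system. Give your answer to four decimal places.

Parallel (B and C): 1 − (1 − 0.730000)(1 − 0.750000) = 0.932500
Series (A and [0.932500]): 0.930000 × 0.932500 = 0.867225
Parallel ([0.867225] and D): 1 − (1 − 0.867225)(1 − 0.830000) = 0.9774

0.9774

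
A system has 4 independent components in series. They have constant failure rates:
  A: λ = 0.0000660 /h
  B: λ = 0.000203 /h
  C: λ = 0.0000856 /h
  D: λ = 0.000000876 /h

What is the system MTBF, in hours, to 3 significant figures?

Series of exponential components: λ_sys = Σ λ_i
λ_sys = 0.0000660 + 0.000203 + 0.0000856 + 0.000000876 = 3.5548e-04 /h
MTBF = 1 / λ_sys = 2810 h

2810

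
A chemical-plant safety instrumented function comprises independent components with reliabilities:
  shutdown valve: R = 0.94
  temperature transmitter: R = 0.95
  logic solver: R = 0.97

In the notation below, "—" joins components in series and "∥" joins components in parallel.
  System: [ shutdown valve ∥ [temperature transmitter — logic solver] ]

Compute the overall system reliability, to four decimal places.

Series (temperature transmitter and logic solver): 0.950000 × 0.970000 = 0.921500
Parallel (shutdown valve and [0.921500]): 1 − (1 − 0.940000)(1 − 0.921500) = 0.9953

0.9953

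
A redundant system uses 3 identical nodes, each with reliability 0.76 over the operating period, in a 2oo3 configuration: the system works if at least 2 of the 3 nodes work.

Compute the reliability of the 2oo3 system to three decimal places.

0.855

R = Σ_{i=2}^{3} C(3,i) p^i (1−p)^{3−i} with p = 0.76
C(3,2)·0.76^2·0.24^1 = 0.41587
C(3,3)·0.76^3·0.24^0 = 0.43898
Sum = 0.855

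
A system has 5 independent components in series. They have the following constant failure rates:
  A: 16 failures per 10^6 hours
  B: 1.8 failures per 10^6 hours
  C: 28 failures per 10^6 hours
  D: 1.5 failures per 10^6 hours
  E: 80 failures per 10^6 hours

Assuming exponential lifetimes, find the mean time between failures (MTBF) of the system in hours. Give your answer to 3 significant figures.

Series of exponential components: λ_sys = Σ λ_i
λ_sys = 0.000016 + 0.0000018 + 0.000028 + 0.0000015 + 0.000080 = 1.2730e-04 /h
MTBF = 1 / λ_sys = 7860 h

7860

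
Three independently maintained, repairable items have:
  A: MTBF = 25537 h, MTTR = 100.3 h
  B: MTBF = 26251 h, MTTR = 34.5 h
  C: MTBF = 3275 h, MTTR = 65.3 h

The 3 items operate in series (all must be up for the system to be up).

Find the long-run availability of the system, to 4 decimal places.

0.9753

A(A) = MTBF/(MTBF+MTTR) = 25537/(25537+100.3) = 0.996088
A(B) = MTBF/(MTBF+MTTR) = 26251/(26251+34.5) = 0.998687
A(C) = MTBF/(MTBF+MTTR) = 3275/(3275+65.3) = 0.980451
Series availability: 0.996088 × 0.998687 × 0.980451 = 0.9753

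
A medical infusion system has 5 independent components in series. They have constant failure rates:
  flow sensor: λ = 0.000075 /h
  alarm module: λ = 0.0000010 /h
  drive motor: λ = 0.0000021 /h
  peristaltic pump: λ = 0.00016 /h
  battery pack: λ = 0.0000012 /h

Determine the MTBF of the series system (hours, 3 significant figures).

Series of exponential components: λ_sys = Σ λ_i
λ_sys = 0.000075 + 0.0000010 + 0.0000021 + 0.00016 + 0.0000012 = 2.3930e-04 /h
MTBF = 1 / λ_sys = 4180 h

4180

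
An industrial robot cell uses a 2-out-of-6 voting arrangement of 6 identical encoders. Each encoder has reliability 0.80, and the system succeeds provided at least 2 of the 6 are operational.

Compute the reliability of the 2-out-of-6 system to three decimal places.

0.998

R = Σ_{i=2}^{6} C(6,i) p^i (1−p)^{6−i} with p = 0.80
C(6,2)·0.80^2·0.20^4 = 0.01536
C(6,3)·0.80^3·0.20^3 = 0.08192
C(6,4)·0.80^4·0.20^2 = 0.24576
C(6,5)·0.80^5·0.20^1 = 0.39322
C(6,6)·0.80^6·0.20^0 = 0.26214
Sum = 0.998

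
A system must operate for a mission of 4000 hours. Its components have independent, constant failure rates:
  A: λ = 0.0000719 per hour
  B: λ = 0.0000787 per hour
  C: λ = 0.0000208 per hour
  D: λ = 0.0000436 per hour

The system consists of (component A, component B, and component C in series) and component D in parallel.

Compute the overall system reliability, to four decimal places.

0.9206

R(A) = exp(−0.0000719 × 4000) = 0.750062
R(B) = exp(−0.0000787 × 4000) = 0.729935
R(C) = exp(−0.0000208 × 4000) = 0.920167
R(D) = exp(−0.0000436 × 4000) = 0.839961
Series (A, B, and C): 0.750062 × 0.729935 × 0.920167 = 0.503788
Parallel ([0.503788] and D): 1 − (1 − 0.503788)(1 − 0.839961) = 0.9206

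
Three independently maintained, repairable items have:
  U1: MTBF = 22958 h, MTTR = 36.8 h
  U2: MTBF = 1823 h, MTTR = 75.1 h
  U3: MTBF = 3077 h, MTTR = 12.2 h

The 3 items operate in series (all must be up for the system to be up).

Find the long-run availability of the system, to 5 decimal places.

0.95511

A(U1) = MTBF/(MTBF+MTTR) = 22958/(22958+36.8) = 0.998400
A(U2) = MTBF/(MTBF+MTTR) = 1823/(1823+75.1) = 0.960434
A(U3) = MTBF/(MTBF+MTTR) = 3077/(3077+12.2) = 0.996051
Series availability: 0.998400 × 0.960434 × 0.996051 = 0.95511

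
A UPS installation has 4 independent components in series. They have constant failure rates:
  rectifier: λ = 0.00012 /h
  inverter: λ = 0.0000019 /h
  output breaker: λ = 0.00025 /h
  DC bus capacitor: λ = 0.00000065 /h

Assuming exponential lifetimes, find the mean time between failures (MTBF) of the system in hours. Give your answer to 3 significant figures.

2680

Series of exponential components: λ_sys = Σ λ_i
λ_sys = 0.00012 + 0.0000019 + 0.00025 + 0.00000065 = 3.7255e-04 /h
MTBF = 1 / λ_sys = 2680 h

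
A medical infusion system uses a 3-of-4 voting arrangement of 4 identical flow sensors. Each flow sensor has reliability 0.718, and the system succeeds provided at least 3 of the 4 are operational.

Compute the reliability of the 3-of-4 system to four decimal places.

0.6833

R = Σ_{i=3}^{4} C(4,i) p^i (1−p)^{4−i} with p = 0.718
C(4,3)·0.718^3·0.282^1 = 0.417525
C(4,4)·0.718^4·0.282^0 = 0.265765
Sum = 0.6833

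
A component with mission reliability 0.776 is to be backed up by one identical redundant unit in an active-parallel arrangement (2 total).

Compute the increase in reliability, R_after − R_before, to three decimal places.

0.174

R_before = 0.776
R_after = 1 − (1 − 0.776)^2 = 0.950
ΔR = 0.950 − 0.776 = 0.174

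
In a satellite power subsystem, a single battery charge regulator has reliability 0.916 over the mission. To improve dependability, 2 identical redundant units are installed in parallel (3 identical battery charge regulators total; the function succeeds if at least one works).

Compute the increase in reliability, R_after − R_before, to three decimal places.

R_before = 0.916
R_after = 1 − (1 − 0.916)^3 = 0.999
ΔR = 0.999 − 0.916 = 0.083

0.083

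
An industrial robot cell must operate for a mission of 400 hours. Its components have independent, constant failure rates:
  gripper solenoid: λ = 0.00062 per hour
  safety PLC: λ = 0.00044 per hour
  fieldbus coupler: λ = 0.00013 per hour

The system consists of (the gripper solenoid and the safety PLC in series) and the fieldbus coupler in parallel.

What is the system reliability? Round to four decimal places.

R(gripper solenoid) = exp(−0.00062 × 400) = 0.780360
R(safety PLC) = exp(−0.00044 × 400) = 0.838618
R(fieldbus coupler) = exp(−0.00013 × 400) = 0.949329
Series (gripper solenoid and safety PLC): 0.780360 × 0.838618 = 0.654424
Parallel ([0.654424] and fieldbus coupler): 1 − (1 − 0.654424)(1 − 0.949329) = 0.9825

0.9825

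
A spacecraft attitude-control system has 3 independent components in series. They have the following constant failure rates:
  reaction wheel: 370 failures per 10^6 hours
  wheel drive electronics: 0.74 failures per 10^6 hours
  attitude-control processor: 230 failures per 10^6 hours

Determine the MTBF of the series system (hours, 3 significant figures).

Series of exponential components: λ_sys = Σ λ_i
λ_sys = 0.00037 + 0.00000074 + 0.00023 = 6.0074e-04 /h
MTBF = 1 / λ_sys = 1660 h

1660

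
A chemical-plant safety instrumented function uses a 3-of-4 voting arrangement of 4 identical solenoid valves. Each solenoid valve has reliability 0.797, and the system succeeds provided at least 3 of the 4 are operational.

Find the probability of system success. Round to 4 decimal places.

0.8146

R = Σ_{i=3}^{4} C(4,i) p^i (1−p)^{4−i} with p = 0.797
C(4,3)·0.797^3·0.203^1 = 0.411084
C(4,4)·0.797^4·0.203^0 = 0.403490
Sum = 0.8146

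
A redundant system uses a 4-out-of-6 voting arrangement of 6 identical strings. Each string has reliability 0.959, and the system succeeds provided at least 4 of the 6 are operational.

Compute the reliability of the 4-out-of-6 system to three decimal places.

R = Σ_{i=4}^{6} C(6,i) p^i (1−p)^{6−i} with p = 0.959
C(6,4)·0.959^4·0.041^2 = 0.02133
C(6,5)·0.959^5·0.041^1 = 0.19954
C(6,6)·0.959^6·0.041^0 = 0.77788
Sum = 0.999

0.999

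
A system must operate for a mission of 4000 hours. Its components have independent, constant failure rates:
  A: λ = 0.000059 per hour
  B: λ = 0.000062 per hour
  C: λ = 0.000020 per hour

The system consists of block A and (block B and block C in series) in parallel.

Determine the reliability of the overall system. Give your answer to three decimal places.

0.941

R(A) = exp(−0.000059 × 4000) = 0.78978
R(B) = exp(−0.000062 × 4000) = 0.78036
R(C) = exp(−0.000020 × 4000) = 0.92312
Series (B and C): 0.78036 × 0.92312 = 0.72037
Parallel (A and [0.72037]): 1 − (1 − 0.78978)(1 − 0.72037) = 0.941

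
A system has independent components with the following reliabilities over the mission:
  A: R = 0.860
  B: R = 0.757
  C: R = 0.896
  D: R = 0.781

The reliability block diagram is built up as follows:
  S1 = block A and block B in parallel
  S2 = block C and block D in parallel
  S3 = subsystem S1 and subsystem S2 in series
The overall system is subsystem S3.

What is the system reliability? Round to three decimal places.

Parallel (A and B): 1 − (1 − 0.86000)(1 − 0.75700) = 0.96598
Parallel (C and D): 1 − (1 − 0.89600)(1 − 0.78100) = 0.97722
Series ([0.96598] and [0.97722]): 0.96598 × 0.97722 = 0.944

0.944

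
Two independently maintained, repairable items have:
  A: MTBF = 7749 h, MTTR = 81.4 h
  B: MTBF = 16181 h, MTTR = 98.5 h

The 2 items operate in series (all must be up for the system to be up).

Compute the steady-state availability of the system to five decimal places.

A(A) = MTBF/(MTBF+MTTR) = 7749/(7749+81.4) = 0.989605
A(B) = MTBF/(MTBF+MTTR) = 16181/(16181+98.5) = 0.993949
Series availability: 0.989605 × 0.993949 = 0.98362

0.98362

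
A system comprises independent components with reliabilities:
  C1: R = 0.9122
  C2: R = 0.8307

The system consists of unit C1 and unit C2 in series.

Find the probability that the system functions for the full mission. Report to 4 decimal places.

0.7578

Series (C1 and C2): 0.912200 × 0.830700 = 0.7578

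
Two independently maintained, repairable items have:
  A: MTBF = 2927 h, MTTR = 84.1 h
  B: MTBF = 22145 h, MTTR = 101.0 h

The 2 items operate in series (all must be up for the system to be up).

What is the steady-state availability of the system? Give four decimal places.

0.9677

A(A) = MTBF/(MTBF+MTTR) = 2927/(2927+84.1) = 0.972070
A(B) = MTBF/(MTBF+MTTR) = 22145/(22145+101.0) = 0.995460
Series availability: 0.972070 × 0.995460 = 0.9677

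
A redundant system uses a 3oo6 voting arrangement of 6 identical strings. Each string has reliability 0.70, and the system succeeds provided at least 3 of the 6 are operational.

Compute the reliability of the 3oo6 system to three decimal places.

0.930

R = Σ_{i=3}^{6} C(6,i) p^i (1−p)^{6−i} with p = 0.70
C(6,3)·0.70^3·0.30^3 = 0.18522
C(6,4)·0.70^4·0.30^2 = 0.32414
C(6,5)·0.70^5·0.30^1 = 0.30253
C(6,6)·0.70^6·0.30^0 = 0.11765
Sum = 0.930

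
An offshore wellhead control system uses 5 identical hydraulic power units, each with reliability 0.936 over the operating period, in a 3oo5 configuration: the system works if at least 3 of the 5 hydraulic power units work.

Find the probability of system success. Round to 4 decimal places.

0.9976

R = Σ_{i=3}^{5} C(5,i) p^i (1−p)^{5−i} with p = 0.936
C(5,3)·0.936^3·0.064^2 = 0.033588
C(5,4)·0.936^4·0.064^1 = 0.245614
C(5,5)·0.936^5·0.064^0 = 0.718421
Sum = 0.9976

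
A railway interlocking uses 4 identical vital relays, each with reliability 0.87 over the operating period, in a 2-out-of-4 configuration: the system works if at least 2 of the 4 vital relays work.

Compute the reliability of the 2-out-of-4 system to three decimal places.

R = Σ_{i=2}^{4} C(4,i) p^i (1−p)^{4−i} with p = 0.87
C(4,2)·0.87^2·0.13^2 = 0.07675
C(4,3)·0.87^3·0.13^1 = 0.34242
C(4,4)·0.87^4·0.13^0 = 0.57290
Sum = 0.992

0.992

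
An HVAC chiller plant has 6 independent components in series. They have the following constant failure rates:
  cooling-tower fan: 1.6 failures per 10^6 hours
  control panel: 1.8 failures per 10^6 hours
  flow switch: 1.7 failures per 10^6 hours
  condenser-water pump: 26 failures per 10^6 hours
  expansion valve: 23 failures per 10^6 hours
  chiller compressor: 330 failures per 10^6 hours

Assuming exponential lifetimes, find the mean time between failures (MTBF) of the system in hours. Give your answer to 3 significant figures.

2600

Series of exponential components: λ_sys = Σ λ_i
λ_sys = 0.0000016 + 0.0000018 + 0.0000017 + 0.000026 + 0.000023 + 0.00033 = 3.8410e-04 /h
MTBF = 1 / λ_sys = 2600 h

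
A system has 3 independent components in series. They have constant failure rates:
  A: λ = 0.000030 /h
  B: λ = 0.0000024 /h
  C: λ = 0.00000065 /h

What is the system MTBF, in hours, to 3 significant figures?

Series of exponential components: λ_sys = Σ λ_i
λ_sys = 0.000030 + 0.0000024 + 0.00000065 = 3.3050e-05 /h
MTBF = 1 / λ_sys = 30300 h

30300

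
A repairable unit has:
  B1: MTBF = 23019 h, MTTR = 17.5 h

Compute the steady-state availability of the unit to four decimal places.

A(B1) = MTBF/(MTBF+MTTR) = 23019/(23019+17.5) = 0.9992

0.9992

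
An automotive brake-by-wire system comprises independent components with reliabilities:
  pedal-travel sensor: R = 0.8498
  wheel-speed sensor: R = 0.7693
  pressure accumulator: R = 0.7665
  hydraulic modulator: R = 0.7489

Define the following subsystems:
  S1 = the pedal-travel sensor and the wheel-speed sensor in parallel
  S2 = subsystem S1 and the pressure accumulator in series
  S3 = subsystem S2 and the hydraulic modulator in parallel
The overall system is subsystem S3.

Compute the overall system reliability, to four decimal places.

0.9347

Parallel (pedal-travel sensor and wheel-speed sensor): 1 − (1 − 0.849800)(1 − 0.769300) = 0.965349
Series ([0.965349] and pressure accumulator): 0.965349 × 0.766500 = 0.739940
Parallel ([0.739940] and hydraulic modulator): 1 − (1 − 0.739940)(1 − 0.748900) = 0.9347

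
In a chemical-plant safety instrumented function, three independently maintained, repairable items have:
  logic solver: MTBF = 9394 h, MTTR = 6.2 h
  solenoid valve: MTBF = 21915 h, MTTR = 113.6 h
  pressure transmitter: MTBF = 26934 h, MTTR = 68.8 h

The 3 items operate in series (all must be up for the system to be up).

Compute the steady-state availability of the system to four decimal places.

0.9917

A(logic solver) = MTBF/(MTBF+MTTR) = 9394/(9394+6.2) = 0.999340
A(solenoid valve) = MTBF/(MTBF+MTTR) = 21915/(21915+113.6) = 0.994843
A(pressure transmitter) = MTBF/(MTBF+MTTR) = 26934/(26934+68.8) = 0.997452
Series availability: 0.999340 × 0.994843 × 0.997452 = 0.9917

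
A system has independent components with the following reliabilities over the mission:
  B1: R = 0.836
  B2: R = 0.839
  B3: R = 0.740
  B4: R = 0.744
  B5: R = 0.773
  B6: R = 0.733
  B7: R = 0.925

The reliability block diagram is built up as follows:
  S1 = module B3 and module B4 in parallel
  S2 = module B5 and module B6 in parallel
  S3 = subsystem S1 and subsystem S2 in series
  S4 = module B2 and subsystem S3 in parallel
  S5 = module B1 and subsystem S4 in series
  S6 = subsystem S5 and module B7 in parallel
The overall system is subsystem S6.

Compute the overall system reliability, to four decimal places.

Parallel (B3 and B4): 1 − (1 − 0.740000)(1 − 0.744000) = 0.933440
Parallel (B5 and B6): 1 − (1 − 0.773000)(1 − 0.733000) = 0.939391
Series ([0.933440] and [0.939391]): 0.933440 × 0.939391 = 0.876865
Parallel (B2 and [0.876865]): 1 − (1 − 0.839000)(1 − 0.876865) = 0.980175
Series (B1 and [0.980175]): 0.836000 × 0.980175 = 0.819426
Parallel ([0.819426] and B7): 1 − (1 − 0.819426)(1 − 0.925000) = 0.9865

0.9865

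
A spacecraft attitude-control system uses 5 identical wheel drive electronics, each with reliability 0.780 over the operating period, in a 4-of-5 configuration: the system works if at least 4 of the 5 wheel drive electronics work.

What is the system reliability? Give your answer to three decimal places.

0.696

R = Σ_{i=4}^{5} C(5,i) p^i (1−p)^{5−i} with p = 0.780
C(5,4)·0.780^4·0.220^1 = 0.40717
C(5,5)·0.780^5·0.220^0 = 0.28872
Sum = 0.696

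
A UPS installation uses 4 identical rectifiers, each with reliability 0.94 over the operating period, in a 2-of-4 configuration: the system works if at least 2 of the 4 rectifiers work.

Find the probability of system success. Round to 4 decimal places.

R = Σ_{i=2}^{4} C(4,i) p^i (1−p)^{4−i} with p = 0.94
C(4,2)·0.94^2·0.06^2 = 0.019086
C(4,3)·0.94^3·0.06^1 = 0.199340
C(4,4)·0.94^4·0.06^0 = 0.780749
Sum = 0.9992

0.9992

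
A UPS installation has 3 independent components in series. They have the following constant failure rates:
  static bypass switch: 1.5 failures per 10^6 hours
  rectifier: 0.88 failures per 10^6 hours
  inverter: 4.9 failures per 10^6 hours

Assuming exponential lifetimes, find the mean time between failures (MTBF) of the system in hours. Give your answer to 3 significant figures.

137000

Series of exponential components: λ_sys = Σ λ_i
λ_sys = 0.0000015 + 0.00000088 + 0.0000049 = 7.2800e-06 /h
MTBF = 1 / λ_sys = 137000 h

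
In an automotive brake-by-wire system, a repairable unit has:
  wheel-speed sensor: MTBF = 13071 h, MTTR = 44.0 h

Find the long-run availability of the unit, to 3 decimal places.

0.997

A(wheel-speed sensor) = MTBF/(MTBF+MTTR) = 13071/(13071+44.0) = 0.997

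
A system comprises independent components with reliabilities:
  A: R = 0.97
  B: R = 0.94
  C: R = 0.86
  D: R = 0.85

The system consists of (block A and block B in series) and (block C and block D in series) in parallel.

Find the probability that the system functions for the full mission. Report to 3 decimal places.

0.976

Series (A and B): 0.97000 × 0.94000 = 0.91180
Series (C and D): 0.86000 × 0.85000 = 0.73100
Parallel ([0.91180] and [0.73100]): 1 − (1 − 0.91180)(1 − 0.73100) = 0.976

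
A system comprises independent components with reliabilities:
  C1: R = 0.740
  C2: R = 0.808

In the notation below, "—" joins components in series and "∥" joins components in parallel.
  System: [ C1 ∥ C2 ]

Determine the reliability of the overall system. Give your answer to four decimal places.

0.9501

Parallel (C1 and C2): 1 − (1 − 0.740000)(1 − 0.808000) = 0.9501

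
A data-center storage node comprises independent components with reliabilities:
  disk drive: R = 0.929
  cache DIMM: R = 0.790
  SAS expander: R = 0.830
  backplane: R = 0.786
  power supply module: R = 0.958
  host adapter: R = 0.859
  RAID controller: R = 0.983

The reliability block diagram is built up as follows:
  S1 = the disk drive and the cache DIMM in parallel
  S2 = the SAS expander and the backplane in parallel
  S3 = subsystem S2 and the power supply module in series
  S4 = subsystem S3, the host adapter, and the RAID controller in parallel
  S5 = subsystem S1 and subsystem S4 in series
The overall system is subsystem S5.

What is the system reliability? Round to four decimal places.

Parallel (disk drive and cache DIMM): 1 − (1 − 0.929000)(1 − 0.790000) = 0.985090
Parallel (SAS expander and backplane): 1 − (1 − 0.830000)(1 − 0.786000) = 0.963620
Series ([0.963620] and power supply module): 0.963620 × 0.958000 = 0.923148
Parallel ([0.923148], host adapter, and RAID controller): 1 − (1 − 0.923148)(1 − 0.859000)(1 − 0.983000) = 0.999816
Series ([0.985090] and [0.999816]): 0.985090 × 0.999816 = 0.9849

0.9849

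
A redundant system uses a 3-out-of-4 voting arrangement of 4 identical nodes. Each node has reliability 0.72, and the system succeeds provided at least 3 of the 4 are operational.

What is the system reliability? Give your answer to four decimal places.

R = Σ_{i=3}^{4} C(4,i) p^i (1−p)^{4−i} with p = 0.72
C(4,3)·0.72^3·0.28^1 = 0.418038
C(4,4)·0.72^4·0.28^0 = 0.268739
Sum = 0.6868

0.6868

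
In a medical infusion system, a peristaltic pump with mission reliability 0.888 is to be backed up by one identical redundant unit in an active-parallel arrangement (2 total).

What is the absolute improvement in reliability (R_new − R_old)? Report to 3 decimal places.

R_before = 0.888
R_after = 1 − (1 − 0.888)^2 = 0.987
ΔR = 0.987 − 0.888 = 0.099

0.099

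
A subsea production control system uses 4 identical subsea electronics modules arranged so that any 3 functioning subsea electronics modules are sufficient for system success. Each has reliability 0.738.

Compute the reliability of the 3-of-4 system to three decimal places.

0.718

R = Σ_{i=3}^{4} C(4,i) p^i (1−p)^{4−i} with p = 0.738
C(4,3)·0.738^3·0.262^1 = 0.42124
C(4,4)·0.738^4·0.262^0 = 0.29664
Sum = 0.718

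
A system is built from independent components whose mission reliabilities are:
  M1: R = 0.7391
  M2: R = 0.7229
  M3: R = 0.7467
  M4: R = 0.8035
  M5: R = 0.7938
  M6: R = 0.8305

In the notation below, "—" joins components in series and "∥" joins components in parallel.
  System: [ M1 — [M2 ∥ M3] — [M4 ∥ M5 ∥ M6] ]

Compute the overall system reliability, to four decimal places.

0.6825

Parallel (M2 and M3): 1 − (1 − 0.722900)(1 − 0.746700) = 0.929811
Parallel (M4, M5, and M6): 1 − (1 − 0.803500)(1 − 0.793800)(1 − 0.830500) = 0.993132
Series (M1, [0.929811], and [0.993132]): 0.739100 × 0.929811 × 0.993132 = 0.6825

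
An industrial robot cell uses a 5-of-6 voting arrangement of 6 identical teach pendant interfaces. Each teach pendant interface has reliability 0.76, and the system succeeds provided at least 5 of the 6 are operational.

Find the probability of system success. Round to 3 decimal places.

R = Σ_{i=5}^{6} C(6,i) p^i (1−p)^{6−i} with p = 0.76
C(6,5)·0.76^5·0.24^1 = 0.36512
C(6,6)·0.76^6·0.24^0 = 0.19270
Sum = 0.558

0.558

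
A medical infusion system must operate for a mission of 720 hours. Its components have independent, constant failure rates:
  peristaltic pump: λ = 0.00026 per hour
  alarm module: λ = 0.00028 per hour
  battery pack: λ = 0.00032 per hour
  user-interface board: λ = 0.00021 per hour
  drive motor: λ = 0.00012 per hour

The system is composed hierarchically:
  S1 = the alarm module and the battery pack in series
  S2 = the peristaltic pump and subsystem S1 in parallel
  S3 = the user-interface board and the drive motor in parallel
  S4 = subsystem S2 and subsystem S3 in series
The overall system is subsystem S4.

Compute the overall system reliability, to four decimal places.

R(peristaltic pump) = exp(−0.00026 × 720) = 0.829278
R(alarm module) = exp(−0.00028 × 720) = 0.817422
R(battery pack) = exp(−0.00032 × 720) = 0.794216
R(user-interface board) = exp(−0.00021 × 720) = 0.859676
R(drive motor) = exp(−0.00012 × 720) = 0.917227
Series (alarm module and battery pack): 0.817422 × 0.794216 = 0.649210
Parallel (peristaltic pump and [0.649210]): 1 − (1 − 0.829278)(1 − 0.649210) = 0.940112
Parallel (user-interface board and drive motor): 1 − (1 − 0.859676)(1 − 0.917227) = 0.988385
Series ([0.940112] and [0.988385]): 0.940112 × 0.988385 = 0.9292

0.9292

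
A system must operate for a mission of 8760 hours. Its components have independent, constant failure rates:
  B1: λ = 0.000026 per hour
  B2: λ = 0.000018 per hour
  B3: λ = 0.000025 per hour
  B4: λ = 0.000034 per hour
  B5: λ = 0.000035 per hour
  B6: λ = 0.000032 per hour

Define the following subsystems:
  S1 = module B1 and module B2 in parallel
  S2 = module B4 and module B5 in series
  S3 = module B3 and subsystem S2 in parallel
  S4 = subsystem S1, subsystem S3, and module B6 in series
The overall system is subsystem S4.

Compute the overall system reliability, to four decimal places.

0.6677

R(B1) = exp(−0.000026 × 8760) = 0.796315
R(B2) = exp(−0.000018 × 8760) = 0.854123
R(B3) = exp(−0.000025 × 8760) = 0.803322
R(B4) = exp(−0.000034 × 8760) = 0.742420
R(B5) = exp(−0.000035 × 8760) = 0.735945
R(B6) = exp(−0.000032 × 8760) = 0.755542
Parallel (B1 and B2): 1 − (1 − 0.796315)(1 − 0.854123) = 0.970287
Series (B4 and B5): 0.742420 × 0.735945 = 0.546380
Parallel (B3 and [0.546380]): 1 − (1 − 0.803322)(1 − 0.546380) = 0.910783
Series ([0.970287], [0.910783], and B6): 0.970287 × 0.910783 × 0.755542 = 0.6677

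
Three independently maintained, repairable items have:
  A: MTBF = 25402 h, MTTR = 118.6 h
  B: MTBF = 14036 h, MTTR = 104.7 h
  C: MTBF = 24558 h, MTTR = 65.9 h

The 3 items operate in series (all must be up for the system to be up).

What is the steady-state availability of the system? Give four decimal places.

0.9853

A(A) = MTBF/(MTBF+MTTR) = 25402/(25402+118.6) = 0.995353
A(B) = MTBF/(MTBF+MTTR) = 14036/(14036+104.7) = 0.992596
A(C) = MTBF/(MTBF+MTTR) = 24558/(24558+65.9) = 0.997324
Series availability: 0.995353 × 0.992596 × 0.997324 = 0.9853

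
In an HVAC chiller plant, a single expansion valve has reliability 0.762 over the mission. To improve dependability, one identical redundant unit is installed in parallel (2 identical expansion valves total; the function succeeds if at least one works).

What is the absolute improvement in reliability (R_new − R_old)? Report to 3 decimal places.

0.181

R_before = 0.762
R_after = 1 − (1 − 0.762)^2 = 0.943
ΔR = 0.943 − 0.762 = 0.181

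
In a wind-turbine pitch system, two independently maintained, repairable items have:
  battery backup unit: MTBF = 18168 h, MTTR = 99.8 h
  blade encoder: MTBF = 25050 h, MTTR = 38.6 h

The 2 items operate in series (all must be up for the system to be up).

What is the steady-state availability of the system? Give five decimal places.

A(battery backup unit) = MTBF/(MTBF+MTTR) = 18168/(18168+99.8) = 0.994537
A(blade encoder) = MTBF/(MTBF+MTTR) = 25050/(25050+38.6) = 0.998461
Series availability: 0.994537 × 0.998461 = 0.99301

0.99301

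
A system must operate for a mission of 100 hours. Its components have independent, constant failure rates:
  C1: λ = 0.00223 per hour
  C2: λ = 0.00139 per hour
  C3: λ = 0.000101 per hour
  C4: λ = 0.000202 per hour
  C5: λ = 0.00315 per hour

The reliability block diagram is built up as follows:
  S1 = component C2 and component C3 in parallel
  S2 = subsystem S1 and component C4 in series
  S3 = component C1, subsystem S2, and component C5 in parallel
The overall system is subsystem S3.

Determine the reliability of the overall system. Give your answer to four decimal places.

0.9989

R(C1) = exp(−0.00223 × 100) = 0.800115
R(C2) = exp(−0.00139 × 100) = 0.870228
R(C3) = exp(−0.000101 × 100) = 0.989951
R(C4) = exp(−0.000202 × 100) = 0.980003
R(C5) = exp(−0.00315 × 100) = 0.729789
Parallel (C2 and C3): 1 − (1 − 0.870228)(1 − 0.989951) = 0.998696
Series ([0.998696] and C4): 0.998696 × 0.980003 = 0.978725
Parallel (C1, [0.978725], and C5): 1 − (1 − 0.800115)(1 − 0.978725)(1 − 0.729789) = 0.9989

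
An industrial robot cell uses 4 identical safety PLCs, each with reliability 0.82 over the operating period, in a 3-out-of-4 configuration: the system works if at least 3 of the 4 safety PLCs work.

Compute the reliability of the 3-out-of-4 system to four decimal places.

R = Σ_{i=3}^{4} C(4,i) p^i (1−p)^{4−i} with p = 0.82
C(4,3)·0.82^3·0.18^1 = 0.396985
C(4,4)·0.82^4·0.18^0 = 0.452122
Sum = 0.8491

0.8491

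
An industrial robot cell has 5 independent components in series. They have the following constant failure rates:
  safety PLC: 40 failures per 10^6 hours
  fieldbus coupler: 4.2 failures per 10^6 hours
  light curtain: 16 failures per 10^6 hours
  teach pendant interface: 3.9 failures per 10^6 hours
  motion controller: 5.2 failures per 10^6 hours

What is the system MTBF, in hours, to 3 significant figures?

14400

Series of exponential components: λ_sys = Σ λ_i
λ_sys = 0.000040 + 0.0000042 + 0.000016 + 0.0000039 + 0.0000052 = 6.9300e-05 /h
MTBF = 1 / λ_sys = 14400 h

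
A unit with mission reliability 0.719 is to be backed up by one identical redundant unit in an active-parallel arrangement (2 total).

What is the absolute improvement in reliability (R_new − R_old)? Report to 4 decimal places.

R_before = 0.719
R_after = 1 − (1 − 0.719)^2 = 0.9210
ΔR = 0.9210 − 0.719 = 0.2020

0.2020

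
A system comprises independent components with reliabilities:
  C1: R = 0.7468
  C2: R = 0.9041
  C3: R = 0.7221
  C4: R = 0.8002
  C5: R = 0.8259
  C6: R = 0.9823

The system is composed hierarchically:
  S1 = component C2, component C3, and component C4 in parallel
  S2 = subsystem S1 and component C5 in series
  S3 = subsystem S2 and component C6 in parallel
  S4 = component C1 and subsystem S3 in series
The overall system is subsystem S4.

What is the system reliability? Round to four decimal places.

Parallel (C2, C3, and C4): 1 − (1 − 0.904100)(1 − 0.722100)(1 − 0.800200) = 0.994675
Series ([0.994675] and C5): 0.994675 × 0.825900 = 0.821502
Parallel ([0.821502] and C6): 1 − (1 − 0.821502)(1 − 0.982300) = 0.996841
Series (C1 and [0.996841]): 0.746800 × 0.996841 = 0.7444

0.7444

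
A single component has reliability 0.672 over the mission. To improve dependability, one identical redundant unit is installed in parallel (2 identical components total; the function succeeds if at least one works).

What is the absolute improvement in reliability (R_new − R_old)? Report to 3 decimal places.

R_before = 0.672
R_after = 1 − (1 − 0.672)^2 = 0.892
ΔR = 0.892 − 0.672 = 0.220

0.220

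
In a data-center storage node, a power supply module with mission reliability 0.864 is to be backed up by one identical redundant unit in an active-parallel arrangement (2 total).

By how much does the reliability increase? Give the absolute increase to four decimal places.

0.1175

R_before = 0.864
R_after = 1 − (1 − 0.864)^2 = 0.9815
ΔR = 0.9815 − 0.864 = 0.1175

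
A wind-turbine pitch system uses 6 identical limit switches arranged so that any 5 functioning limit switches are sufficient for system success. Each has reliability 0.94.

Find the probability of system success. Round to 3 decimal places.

0.954

R = Σ_{i=5}^{6} C(6,i) p^i (1−p)^{6−i} with p = 0.94
C(6,5)·0.94^5·0.06^1 = 0.26421
C(6,6)·0.94^6·0.06^0 = 0.68987
Sum = 0.954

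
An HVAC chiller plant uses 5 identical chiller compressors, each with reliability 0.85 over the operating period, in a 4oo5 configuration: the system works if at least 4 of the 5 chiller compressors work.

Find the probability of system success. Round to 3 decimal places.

R = Σ_{i=4}^{5} C(5,i) p^i (1−p)^{5−i} with p = 0.85
C(5,4)·0.85^4·0.15^1 = 0.39150
C(5,5)·0.85^5·0.15^0 = 0.44371
Sum = 0.835

0.835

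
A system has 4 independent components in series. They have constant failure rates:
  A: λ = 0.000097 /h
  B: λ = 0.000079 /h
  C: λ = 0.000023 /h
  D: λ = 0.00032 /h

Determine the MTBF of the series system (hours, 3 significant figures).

1930

Series of exponential components: λ_sys = Σ λ_i
λ_sys = 0.000097 + 0.000079 + 0.000023 + 0.00032 = 5.1900e-04 /h
MTBF = 1 / λ_sys = 1930 h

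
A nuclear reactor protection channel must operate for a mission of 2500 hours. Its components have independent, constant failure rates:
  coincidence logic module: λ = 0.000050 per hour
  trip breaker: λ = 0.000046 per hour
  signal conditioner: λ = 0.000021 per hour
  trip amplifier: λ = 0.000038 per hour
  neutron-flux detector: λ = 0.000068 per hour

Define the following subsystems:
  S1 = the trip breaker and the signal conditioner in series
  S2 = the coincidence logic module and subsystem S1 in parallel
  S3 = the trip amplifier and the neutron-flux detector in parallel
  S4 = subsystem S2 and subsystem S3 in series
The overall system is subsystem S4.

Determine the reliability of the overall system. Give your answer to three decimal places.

R(coincidence logic module) = exp(−0.000050 × 2500) = 0.88250
R(trip breaker) = exp(−0.000046 × 2500) = 0.89137
R(signal conditioner) = exp(−0.000021 × 2500) = 0.94885
R(trip amplifier) = exp(−0.000038 × 2500) = 0.90937
R(neutron-flux detector) = exp(−0.000068 × 2500) = 0.84366
Series (trip breaker and signal conditioner): 0.89137 × 0.94885 = 0.84578
Parallel (coincidence logic module and [0.84578]): 1 − (1 − 0.88250)(1 − 0.84578) = 0.98188
Parallel (trip amplifier and neutron-flux detector): 1 − (1 − 0.90937)(1 − 0.84366) = 0.98583
Series ([0.98188] and [0.98583]): 0.98188 × 0.98583 = 0.968

0.968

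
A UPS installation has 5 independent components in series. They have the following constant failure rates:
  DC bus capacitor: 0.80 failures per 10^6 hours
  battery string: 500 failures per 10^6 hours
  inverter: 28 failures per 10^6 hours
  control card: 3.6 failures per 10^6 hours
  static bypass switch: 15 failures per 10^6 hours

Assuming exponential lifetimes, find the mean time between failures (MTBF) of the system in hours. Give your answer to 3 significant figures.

1830

Series of exponential components: λ_sys = Σ λ_i
λ_sys = 0.00000080 + 0.00050 + 0.000028 + 0.0000036 + 0.000015 = 5.4740e-04 /h
MTBF = 1 / λ_sys = 1830 h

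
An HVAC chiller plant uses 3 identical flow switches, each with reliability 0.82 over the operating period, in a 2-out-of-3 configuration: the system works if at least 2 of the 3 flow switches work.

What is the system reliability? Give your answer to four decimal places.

R = Σ_{i=2}^{3} C(3,i) p^i (1−p)^{3−i} with p = 0.82
C(3,2)·0.82^2·0.18^1 = 0.363096
C(3,3)·0.82^3·0.18^0 = 0.551368
Sum = 0.9145

0.9145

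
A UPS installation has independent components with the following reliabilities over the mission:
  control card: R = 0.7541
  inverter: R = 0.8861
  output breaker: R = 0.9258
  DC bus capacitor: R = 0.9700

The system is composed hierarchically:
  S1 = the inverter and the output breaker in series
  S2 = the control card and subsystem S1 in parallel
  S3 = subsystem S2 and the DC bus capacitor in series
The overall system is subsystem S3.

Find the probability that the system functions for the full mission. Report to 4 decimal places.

Series (inverter and output breaker): 0.886100 × 0.925800 = 0.820351
Parallel (control card and [0.820351]): 1 − (1 − 0.754100)(1 − 0.820351) = 0.955824
Series ([0.955824] and DC bus capacitor): 0.955824 × 0.970000 = 0.9271

0.9271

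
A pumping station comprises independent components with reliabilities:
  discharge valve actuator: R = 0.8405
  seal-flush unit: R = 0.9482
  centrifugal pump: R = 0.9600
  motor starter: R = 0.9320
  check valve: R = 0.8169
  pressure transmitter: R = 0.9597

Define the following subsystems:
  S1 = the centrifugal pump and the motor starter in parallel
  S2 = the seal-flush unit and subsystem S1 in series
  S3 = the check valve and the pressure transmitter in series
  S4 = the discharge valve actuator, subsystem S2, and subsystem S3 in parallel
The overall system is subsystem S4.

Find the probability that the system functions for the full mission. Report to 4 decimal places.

0.9981

Parallel (centrifugal pump and motor starter): 1 − (1 − 0.960000)(1 − 0.932000) = 0.997280
Series (seal-flush unit and [0.997280]): 0.948200 × 0.997280 = 0.945621
Series (check valve and pressure transmitter): 0.816900 × 0.959700 = 0.783979
Parallel (discharge valve actuator, [0.945621], and [0.783979]): 1 − (1 − 0.840500)(1 − 0.945621)(1 − 0.783979) = 0.9981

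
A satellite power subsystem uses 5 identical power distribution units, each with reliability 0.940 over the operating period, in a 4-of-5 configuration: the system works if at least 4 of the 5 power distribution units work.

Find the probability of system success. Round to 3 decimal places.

R = Σ_{i=4}^{5} C(5,i) p^i (1−p)^{5−i} with p = 0.940
C(5,4)·0.940^4·0.060^1 = 0.23422
C(5,5)·0.940^5·0.060^0 = 0.73390
Sum = 0.968

0.968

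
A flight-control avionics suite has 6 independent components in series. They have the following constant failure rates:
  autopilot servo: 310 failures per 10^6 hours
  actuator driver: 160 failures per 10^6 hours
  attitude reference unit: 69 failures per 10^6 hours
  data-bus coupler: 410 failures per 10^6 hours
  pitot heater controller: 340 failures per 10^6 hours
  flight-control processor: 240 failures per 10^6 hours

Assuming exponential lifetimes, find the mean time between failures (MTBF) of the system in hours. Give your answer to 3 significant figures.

Series of exponential components: λ_sys = Σ λ_i
λ_sys = 0.00031 + 0.00016 + 0.000069 + 0.00041 + 0.00034 + 0.00024 = 1.5290e-03 /h
MTBF = 1 / λ_sys = 654 h

654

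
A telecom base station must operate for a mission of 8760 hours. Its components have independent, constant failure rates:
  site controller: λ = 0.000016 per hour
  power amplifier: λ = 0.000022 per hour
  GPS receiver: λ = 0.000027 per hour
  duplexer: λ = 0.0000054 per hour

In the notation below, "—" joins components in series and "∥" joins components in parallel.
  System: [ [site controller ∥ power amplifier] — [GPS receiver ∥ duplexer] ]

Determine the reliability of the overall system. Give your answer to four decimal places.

0.9676

R(site controller) = exp(−0.000016 × 8760) = 0.869219
R(power amplifier) = exp(−0.000022 × 8760) = 0.824713
R(GPS receiver) = exp(−0.000027 × 8760) = 0.789370
R(duplexer) = exp(−0.0000054 × 8760) = 0.953797
Parallel (site controller and power amplifier): 1 − (1 − 0.869219)(1 − 0.824713) = 0.977076
Parallel (GPS receiver and duplexer): 1 − (1 − 0.789370)(1 − 0.953797) = 0.990268
Series ([0.977076] and [0.990268]): 0.977076 × 0.990268 = 0.9676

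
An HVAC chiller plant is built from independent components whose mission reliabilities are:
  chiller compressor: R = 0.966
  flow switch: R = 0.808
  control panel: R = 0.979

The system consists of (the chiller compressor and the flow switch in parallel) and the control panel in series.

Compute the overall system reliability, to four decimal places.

0.9726

Parallel (chiller compressor and flow switch): 1 − (1 − 0.966000)(1 − 0.808000) = 0.993472
Series ([0.993472] and control panel): 0.993472 × 0.979000 = 0.9726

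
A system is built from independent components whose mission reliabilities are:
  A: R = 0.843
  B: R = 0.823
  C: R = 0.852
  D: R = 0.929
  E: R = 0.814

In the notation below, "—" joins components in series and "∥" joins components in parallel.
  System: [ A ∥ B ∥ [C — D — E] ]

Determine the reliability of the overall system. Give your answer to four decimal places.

Series (C, D, and E): 0.852000 × 0.929000 × 0.814000 = 0.644288
Parallel (A, B, and [0.644288]): 1 − (1 − 0.843000)(1 − 0.823000)(1 − 0.644288) = 0.9901

0.9901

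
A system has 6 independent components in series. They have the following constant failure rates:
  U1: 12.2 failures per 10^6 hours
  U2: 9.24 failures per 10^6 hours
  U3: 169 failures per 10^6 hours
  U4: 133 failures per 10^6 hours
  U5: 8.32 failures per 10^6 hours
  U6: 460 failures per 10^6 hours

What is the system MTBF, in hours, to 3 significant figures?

Series of exponential components: λ_sys = Σ λ_i
λ_sys = 0.0000122 + 0.00000924 + 0.000169 + 0.000133 + 0.00000832 + 0.000460 = 7.9176e-04 /h
MTBF = 1 / λ_sys = 1260 h

1260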